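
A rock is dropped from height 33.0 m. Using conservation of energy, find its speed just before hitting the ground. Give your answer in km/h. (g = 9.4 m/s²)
mgh = ½mv² ⇒ v = √(2gh) = √(2·9.4·33.0) = 24.9078 m/s = 89.67 km/h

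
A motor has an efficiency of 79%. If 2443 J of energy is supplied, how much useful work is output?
W_out = η·W_in = 0.79·2443 = 1929.97 J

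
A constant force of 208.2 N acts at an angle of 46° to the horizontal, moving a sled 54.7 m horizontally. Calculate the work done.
W = F·d·cosθ = (208.2)(54.7)cos(46°) = 7911 J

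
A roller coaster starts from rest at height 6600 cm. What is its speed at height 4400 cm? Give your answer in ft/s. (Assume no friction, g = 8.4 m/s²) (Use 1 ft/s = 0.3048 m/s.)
Convert to SI: h₁−h₂ = 22.0 m
mgh₁ = mgh₂ + ½mv² ⇒ v = √(2g(h₁−h₂)) = √(2·8.4·22.0) = 19.225 m/s = 63.07 ft/s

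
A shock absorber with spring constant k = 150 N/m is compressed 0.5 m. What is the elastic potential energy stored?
PE = ½kx² = ½(150)(0.5)² = 18.75 J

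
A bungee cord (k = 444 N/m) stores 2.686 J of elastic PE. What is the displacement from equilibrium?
x = √(2·PE/k) = √(2·2.686/444) = 0.11 m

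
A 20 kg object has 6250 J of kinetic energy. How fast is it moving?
v = √(2·KE/m) = √(2·6250/20) = 25.0 m/s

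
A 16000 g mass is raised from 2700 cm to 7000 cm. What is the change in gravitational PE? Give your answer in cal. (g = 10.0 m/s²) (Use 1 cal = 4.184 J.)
Convert to SI: m = 16.0 kg, Δh = 43.0 m
ΔPE = mgΔh = (16.0)(10.0)(43.0) = 6880.0 J = 1644 cal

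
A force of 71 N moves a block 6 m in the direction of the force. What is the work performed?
W = F·d = (71)(6) = 426.0 J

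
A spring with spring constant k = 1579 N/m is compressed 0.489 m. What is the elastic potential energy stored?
PE = ½kx² = ½(1579)(0.489)² = 188.8 J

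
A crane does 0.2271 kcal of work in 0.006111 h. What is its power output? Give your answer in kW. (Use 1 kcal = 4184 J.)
Convert to SI: W = 950.186 J, t = 21.9996 s
P = W/t = 950.186/21.9996 = 43.1911 W = 0.04319 kW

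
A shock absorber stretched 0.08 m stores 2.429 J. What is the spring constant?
k = 2·PE/x² = 2·2.429/(0.08)² = 759.1 N/m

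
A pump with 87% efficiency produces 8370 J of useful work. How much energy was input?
W_in = W_out/η = 8370/0.87 = 9621 J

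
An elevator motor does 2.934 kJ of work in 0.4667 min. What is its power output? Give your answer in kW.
Convert to SI: W = 2934.0 J, t = 28.002 s
P = W/t = 2934.0/28.002 = 104.778 W = 0.1048 kW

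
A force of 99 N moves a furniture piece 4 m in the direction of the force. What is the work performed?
W = F·d = (99)(4) = 396.0 J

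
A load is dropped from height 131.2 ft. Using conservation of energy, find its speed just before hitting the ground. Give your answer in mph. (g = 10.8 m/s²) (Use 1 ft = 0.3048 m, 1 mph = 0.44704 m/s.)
Convert to SI: h = 39.9898 m
mgh = ½mv² ⇒ v = √(2gh) = √(2·10.8·39.9898) = 29.3901 m/s = 65.74 mph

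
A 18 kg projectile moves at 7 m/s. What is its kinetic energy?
KE = ½mv² = ½(18)(7)² = 441.0 J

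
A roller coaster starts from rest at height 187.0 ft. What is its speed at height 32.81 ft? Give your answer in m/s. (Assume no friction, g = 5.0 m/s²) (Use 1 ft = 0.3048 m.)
Convert to SI: h₁−h₂ = 46.9971 m
mgh₁ = mgh₂ + ½mv² ⇒ v = √(2g(h₁−h₂)) = √(2·5.0·46.9971) = 21.68 m/s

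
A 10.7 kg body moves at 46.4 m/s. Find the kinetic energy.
KE = ½mv² = ½(10.7)(46.4)² = 11520 J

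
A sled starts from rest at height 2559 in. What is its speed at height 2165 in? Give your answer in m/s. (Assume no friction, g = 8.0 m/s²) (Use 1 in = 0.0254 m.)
Convert to SI: h₁−h₂ = 10.0076 m
mgh₁ = mgh₂ + ½mv² ⇒ v = √(2g(h₁−h₂)) = √(2·8.0·10.0076) = 12.65 m/s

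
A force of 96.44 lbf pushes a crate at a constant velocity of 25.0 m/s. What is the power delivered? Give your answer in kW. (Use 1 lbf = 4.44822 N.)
Convert to SI: F = 428.986 N, v = 25.0 m/s
P = Fv = (428.986)(25.0) = 10724.7 W = 10.72 kW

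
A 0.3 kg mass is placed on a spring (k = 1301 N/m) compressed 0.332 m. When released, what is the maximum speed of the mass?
½kx² = ½mv² ⇒ v = x√(k/m) = (0.332)√(1301/0.3) = 21.86 m/s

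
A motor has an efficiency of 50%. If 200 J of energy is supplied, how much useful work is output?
W_out = η·W_in = 0.5·200 = 100.0 J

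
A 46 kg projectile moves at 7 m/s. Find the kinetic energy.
KE = ½mv² = ½(46)(7)² = 1127.0 J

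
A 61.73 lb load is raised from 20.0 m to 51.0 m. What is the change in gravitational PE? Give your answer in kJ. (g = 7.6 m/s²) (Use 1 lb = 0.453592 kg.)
Convert to SI: m = 28.0002 kg, Δh = 31.0 m
ΔPE = mgΔh = (28.0002)(7.6)(31.0) = 6596.86 J = 6.597 kJ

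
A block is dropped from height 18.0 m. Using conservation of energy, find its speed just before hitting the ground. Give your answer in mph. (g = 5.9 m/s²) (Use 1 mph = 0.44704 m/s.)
mgh = ½mv² ⇒ v = √(2gh) = √(2·5.9·18.0) = 14.5739 m/s = 32.6 mph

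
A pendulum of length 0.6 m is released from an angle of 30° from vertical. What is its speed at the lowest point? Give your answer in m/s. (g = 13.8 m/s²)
h = L(1 − cosθ) = 0.6(1 − cos30°) = 0.0803848 m
v = √(2gh) = √(2·13.8·0.0803848) = 1.49 m/s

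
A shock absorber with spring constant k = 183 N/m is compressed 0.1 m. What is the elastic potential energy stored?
PE = ½kx² = ½(183)(0.1)² = 0.915 J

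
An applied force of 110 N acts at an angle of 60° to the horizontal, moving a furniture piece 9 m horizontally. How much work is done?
W = F·d·cosθ = (110)(9)cos(60°) = 495.0 J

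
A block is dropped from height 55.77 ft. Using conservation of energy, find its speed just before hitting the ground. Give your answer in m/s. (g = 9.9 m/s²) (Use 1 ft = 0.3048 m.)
Convert to SI: h = 16.9987 m
mgh = ½mv² ⇒ v = √(2gh) = √(2·9.9·16.9987) = 18.35 m/s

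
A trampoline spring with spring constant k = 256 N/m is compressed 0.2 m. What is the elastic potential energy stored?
PE = ½kx² = ½(256)(0.2)² = 5.12 J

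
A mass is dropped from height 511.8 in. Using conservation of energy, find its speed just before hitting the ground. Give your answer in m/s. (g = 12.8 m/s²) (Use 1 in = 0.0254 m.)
Convert to SI: h = 12.9997 m
mgh = ½mv² ⇒ v = √(2gh) = √(2·12.8·12.9997) = 18.24 m/s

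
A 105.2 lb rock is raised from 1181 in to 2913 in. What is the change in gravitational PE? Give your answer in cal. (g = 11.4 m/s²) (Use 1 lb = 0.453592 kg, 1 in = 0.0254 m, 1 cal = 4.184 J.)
Convert to SI: m = 47.7179 kg, Δh = 43.9928 m
ΔPE = mgΔh = (47.7179)(11.4)(43.9928) = 23931.4 J = 5720 cal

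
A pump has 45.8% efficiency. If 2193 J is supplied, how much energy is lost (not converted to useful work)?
W_lost = W_in(1 − η) = 2193·(1 − 0.458) = 1189 J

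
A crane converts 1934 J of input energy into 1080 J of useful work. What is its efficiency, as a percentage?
η = W_out/W_in = 1080/1934 = 55.84%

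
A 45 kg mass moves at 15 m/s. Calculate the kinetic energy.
KE = ½mv² = ½(45)(15)² = 5062.5 J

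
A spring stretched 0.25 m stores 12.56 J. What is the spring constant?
k = 2·PE/x² = 2·12.56/(0.25)² = 401.9 N/m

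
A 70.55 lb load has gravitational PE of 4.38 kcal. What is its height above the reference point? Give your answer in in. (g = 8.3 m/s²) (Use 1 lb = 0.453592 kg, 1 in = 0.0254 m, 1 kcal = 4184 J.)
Convert to SI: m = 32.0009 kg, PE = 18325.9 J
h = PE/(mg) = 18325.9/(32.0009·8.3) = 68.9962 m = 2716 in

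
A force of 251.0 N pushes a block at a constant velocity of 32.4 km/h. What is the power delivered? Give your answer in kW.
Convert to SI: F = 251.0 N, v = 9.0 m/s
P = Fv = (251.0)(9.0) = 2259.0 W = 2.259 kW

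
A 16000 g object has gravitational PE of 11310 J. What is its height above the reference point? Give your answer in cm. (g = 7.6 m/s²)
Convert to SI: m = 16.0 kg, PE = 11310.0 J
h = PE/(mg) = 11310.0/(16.0·7.6) = 93.0099 m = 9301 cm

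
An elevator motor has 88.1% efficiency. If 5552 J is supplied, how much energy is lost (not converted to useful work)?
W_lost = W_in(1 − η) = 5552·(1 − 0.881) = 660.7 J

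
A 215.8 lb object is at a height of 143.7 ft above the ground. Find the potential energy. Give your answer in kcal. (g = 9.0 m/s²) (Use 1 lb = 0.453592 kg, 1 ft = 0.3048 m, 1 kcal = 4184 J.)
Convert to SI: m = 97.8852 kg, h = 43.7998 m
PE = mgh = (97.8852)(9.0)(43.7998) = 38586.1 J = 9.222 kcal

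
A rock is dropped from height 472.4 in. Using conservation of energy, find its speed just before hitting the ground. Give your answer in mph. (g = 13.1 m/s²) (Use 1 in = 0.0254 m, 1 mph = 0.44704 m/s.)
Convert to SI: h = 11.999 m
mgh = ½mv² ⇒ v = √(2gh) = √(2·13.1·11.999) = 17.7306 m/s = 39.66 mph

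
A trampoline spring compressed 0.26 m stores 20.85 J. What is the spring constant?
k = 2·PE/x² = 2·20.85/(0.26)² = 616.9 N/m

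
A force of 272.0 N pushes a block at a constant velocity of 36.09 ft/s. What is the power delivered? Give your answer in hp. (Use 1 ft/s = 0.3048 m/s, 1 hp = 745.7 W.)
Convert to SI: F = 272.0 N, v = 11.0002 m/s
P = Fv = (272.0)(11.0002) = 2992.06 W = 4.012 hp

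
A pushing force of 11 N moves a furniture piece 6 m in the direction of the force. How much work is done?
W = F·d = (11)(6) = 66.0 J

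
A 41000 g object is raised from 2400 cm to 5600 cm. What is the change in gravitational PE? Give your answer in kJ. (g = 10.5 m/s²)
Convert to SI: m = 41.0 kg, Δh = 32.0 m
ΔPE = mgΔh = (41.0)(10.5)(32.0) = 13776.0 J = 13.78 kJ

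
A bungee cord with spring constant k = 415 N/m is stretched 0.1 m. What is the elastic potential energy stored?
PE = ½kx² = ½(415)(0.1)² = 2.075 J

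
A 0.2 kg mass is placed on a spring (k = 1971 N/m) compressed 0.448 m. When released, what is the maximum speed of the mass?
½kx² = ½mv² ⇒ v = x√(k/m) = (0.448)√(1971/0.2) = 44.47 m/s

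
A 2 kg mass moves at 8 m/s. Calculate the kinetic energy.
KE = ½mv² = ½(2)(8)² = 64.0 J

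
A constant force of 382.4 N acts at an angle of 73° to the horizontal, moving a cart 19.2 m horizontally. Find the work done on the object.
W = F·d·cosθ = (382.4)(19.2)cos(73°) = 2147 J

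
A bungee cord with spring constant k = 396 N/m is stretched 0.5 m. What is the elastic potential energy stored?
PE = ½kx² = ½(396)(0.5)² = 49.5 J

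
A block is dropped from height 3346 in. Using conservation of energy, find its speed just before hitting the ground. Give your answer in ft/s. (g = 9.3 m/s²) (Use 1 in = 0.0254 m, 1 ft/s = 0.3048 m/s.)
Convert to SI: h = 84.9884 m
mgh = ½mv² ⇒ v = √(2gh) = √(2·9.3·84.9884) = 39.7591 m/s = 130.4 ft/s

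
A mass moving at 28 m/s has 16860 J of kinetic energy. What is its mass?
m = 2·KE/v² = 2·16860/(28)² = 43.01 kg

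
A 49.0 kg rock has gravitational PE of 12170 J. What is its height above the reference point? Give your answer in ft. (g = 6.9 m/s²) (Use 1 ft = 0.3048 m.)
h = PE/(mg) = 12170.0/(49.0·6.9) = 35.9953 m = 118.1 ft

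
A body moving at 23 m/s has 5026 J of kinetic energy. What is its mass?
m = 2·KE/v² = 2·5026/(23)² = 19.0 kg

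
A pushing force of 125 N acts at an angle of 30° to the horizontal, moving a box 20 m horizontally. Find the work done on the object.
W = F·d·cosθ = (125)(20)cos(30°) = 2165 J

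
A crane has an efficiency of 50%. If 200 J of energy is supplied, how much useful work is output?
W_out = η·W_in = 0.5·200 = 100.0 J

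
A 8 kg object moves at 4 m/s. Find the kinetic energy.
KE = ½mv² = ½(8)(4)² = 64.0 J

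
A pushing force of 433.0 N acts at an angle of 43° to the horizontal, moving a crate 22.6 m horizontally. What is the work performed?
W = F·d·cosθ = (433.0)(22.6)cos(43°) = 7157 J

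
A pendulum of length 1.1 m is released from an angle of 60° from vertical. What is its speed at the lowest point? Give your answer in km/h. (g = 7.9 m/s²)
h = L(1 − cosθ) = 1.1(1 − cos60°) = 0.55 m
v = √(2gh) = √(2·7.9·0.55) = 2.94788 m/s = 10.61 km/h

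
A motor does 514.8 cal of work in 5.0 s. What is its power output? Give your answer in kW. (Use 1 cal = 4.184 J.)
Convert to SI: W = 2153.92 J, t = 5.0 s
P = W/t = 2153.92/5.0 = 430.785 W = 0.4308 kW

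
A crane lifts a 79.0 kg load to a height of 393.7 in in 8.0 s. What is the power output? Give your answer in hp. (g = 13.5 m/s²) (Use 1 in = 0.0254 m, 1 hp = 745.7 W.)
Convert to SI: m = 79.0 kg, h = 9.99998 m, t = 8.0 s
P = mgh/t = (79.0)(13.5)(9.99998)/8.0 = 1333.12 W = 1.788 hp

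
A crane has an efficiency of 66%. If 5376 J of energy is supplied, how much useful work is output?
W_out = η·W_in = 0.66·5376 = 3548.16 J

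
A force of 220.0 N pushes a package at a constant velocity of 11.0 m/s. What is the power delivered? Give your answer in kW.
P = Fv = (220.0)(11.0) = 2420.0 W = 2.42 kW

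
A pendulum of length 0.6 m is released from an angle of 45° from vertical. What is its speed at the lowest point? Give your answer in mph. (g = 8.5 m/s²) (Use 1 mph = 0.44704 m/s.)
h = L(1 − cosθ) = 0.6(1 − cos45°) = 0.175736 m
v = √(2gh) = √(2·8.5·0.175736) = 1.72844 m/s = 3.866 mph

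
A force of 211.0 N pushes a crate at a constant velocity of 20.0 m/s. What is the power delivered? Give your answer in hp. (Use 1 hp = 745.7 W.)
P = Fv = (211.0)(20.0) = 4220.0 W = 5.659 hp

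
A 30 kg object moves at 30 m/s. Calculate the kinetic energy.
KE = ½mv² = ½(30)(30)² = 13500.0 J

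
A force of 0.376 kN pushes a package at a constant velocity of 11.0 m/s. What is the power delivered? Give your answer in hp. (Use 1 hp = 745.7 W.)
Convert to SI: F = 376.0 N, v = 11.0 m/s
P = Fv = (376.0)(11.0) = 4136.0 W = 5.546 hp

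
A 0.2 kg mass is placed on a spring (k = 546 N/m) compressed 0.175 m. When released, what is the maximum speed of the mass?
½kx² = ½mv² ⇒ v = x√(k/m) = (0.175)√(546/0.2) = 9.144 m/s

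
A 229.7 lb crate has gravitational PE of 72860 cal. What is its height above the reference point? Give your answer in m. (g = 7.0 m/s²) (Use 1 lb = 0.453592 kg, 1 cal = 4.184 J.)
Convert to SI: m = 104.19 kg, PE = 304846 J
h = PE/(mg) = 304846/(104.19·7.0) = 418.0 m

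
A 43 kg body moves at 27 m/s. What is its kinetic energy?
KE = ½mv² = ½(43)(27)² = 15673.5 J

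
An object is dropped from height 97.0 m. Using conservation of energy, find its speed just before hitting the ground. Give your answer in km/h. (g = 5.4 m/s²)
mgh = ½mv² ⇒ v = √(2gh) = √(2·5.4·97.0) = 32.3666 m/s = 116.5 km/h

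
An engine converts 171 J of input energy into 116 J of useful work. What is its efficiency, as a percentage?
η = W_out/W_in = 116/171 = 67.84%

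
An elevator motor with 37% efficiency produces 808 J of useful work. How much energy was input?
W_in = W_out/η = 808/0.37 = 2184 J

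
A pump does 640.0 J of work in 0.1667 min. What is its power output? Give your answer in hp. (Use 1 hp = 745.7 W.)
Convert to SI: W = 640.0 J, t = 10.002 s
P = W/t = 640.0/10.002 = 63.9872 W = 0.08581 hp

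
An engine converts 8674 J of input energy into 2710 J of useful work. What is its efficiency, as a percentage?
η = W_out/W_in = 2710/8674 = 31.24%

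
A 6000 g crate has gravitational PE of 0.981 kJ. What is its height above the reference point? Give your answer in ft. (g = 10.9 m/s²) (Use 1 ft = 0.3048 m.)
Convert to SI: m = 6.0 kg, PE = 981.0 J
h = PE/(mg) = 981.0/(6.0·10.9) = 15.0 m = 49.21 ft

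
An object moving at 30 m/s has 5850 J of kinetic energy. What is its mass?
m = 2·KE/v² = 2·5850/(30)² = 13.0 kg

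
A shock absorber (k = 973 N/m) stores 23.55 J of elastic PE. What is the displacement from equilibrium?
x = √(2·PE/k) = √(2·23.55/973) = 0.22 m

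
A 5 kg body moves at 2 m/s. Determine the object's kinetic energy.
KE = ½mv² = ½(5)(2)² = 10.0 J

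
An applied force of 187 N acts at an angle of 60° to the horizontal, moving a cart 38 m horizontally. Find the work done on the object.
W = F·d·cosθ = (187)(38)cos(60°) = 3553 J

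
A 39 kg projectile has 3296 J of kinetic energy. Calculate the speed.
v = √(2·KE/m) = √(2·3296/39) = 13.0 m/s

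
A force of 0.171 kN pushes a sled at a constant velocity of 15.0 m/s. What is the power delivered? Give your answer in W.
Convert to SI: F = 171.0 N, v = 15.0 m/s
P = Fv = (171.0)(15.0) = 2565 W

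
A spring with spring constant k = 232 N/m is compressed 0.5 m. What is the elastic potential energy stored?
PE = ½kx² = ½(232)(0.5)² = 29.0 J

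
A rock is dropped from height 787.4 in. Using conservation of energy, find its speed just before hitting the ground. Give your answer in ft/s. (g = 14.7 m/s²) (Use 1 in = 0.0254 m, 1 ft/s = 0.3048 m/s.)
Convert to SI: h = 20.0 m
mgh = ½mv² ⇒ v = √(2gh) = √(2·14.7·20.0) = 24.2487 m/s = 79.56 ft/s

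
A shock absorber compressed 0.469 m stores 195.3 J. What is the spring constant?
k = 2·PE/x² = 2·195.3/(0.469)² = 1776 N/m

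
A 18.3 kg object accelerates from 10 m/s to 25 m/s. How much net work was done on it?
W = ΔKE = ½m(v₂² − v₁²) = ½(18.3)(25² − 10²) = 4803.75 J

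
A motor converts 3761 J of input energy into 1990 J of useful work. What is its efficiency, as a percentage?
η = W_out/W_in = 1990/3761 = 52.91%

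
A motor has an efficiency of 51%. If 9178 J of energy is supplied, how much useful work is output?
W_out = η·W_in = 0.51·9178 = 4680.78 J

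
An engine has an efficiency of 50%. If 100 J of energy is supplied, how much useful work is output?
W_out = η·W_in = 0.5·100 = 50.0 J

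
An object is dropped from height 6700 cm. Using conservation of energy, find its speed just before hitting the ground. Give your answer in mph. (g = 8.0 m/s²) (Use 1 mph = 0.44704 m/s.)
Convert to SI: h = 67.0 m
mgh = ½mv² ⇒ v = √(2gh) = √(2·8.0·67.0) = 32.7414 m/s = 73.24 mph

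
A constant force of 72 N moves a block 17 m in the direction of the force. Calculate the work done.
W = F·d = (72)(17) = 1224 J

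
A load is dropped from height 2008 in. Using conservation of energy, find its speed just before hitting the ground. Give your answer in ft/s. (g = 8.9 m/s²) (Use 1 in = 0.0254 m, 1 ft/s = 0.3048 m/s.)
Convert to SI: h = 51.0032 m
mgh = ½mv² ⇒ v = √(2gh) = √(2·8.9·51.0032) = 30.1307 m/s = 98.85 ft/s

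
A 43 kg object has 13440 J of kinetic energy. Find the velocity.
v = √(2·KE/m) = √(2·13440/43) = 25.0 m/s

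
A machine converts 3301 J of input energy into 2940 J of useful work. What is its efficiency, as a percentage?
η = W_out/W_in = 2940/3301 = 89.06%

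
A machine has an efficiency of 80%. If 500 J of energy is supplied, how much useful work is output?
W_out = η·W_in = 0.8·500 = 400.0 J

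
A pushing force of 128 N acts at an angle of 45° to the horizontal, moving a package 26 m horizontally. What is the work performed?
W = F·d·cosθ = (128)(26)cos(45°) = 2353 J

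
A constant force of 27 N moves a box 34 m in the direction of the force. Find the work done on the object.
W = F·d = (27)(34) = 918.0 J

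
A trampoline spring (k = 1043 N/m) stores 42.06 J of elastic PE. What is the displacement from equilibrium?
x = √(2·PE/k) = √(2·42.06/1043) = 0.284 m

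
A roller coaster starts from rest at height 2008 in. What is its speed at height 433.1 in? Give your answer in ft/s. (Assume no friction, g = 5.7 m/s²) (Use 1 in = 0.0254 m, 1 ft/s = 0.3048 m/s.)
Convert to SI: h₁−h₂ = 40.0025 m
mgh₁ = mgh₂ + ½mv² ⇒ v = √(2g(h₁−h₂)) = √(2·5.7·40.0025) = 21.3548 m/s = 70.06 ft/s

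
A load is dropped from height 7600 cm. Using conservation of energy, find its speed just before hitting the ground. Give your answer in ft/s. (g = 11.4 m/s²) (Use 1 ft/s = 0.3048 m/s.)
Convert to SI: h = 76.0 m
mgh = ½mv² ⇒ v = √(2gh) = √(2·11.4·76.0) = 41.6269 m/s = 136.6 ft/s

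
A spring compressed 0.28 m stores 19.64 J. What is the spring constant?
k = 2·PE/x² = 2·19.64/(0.28)² = 501.0 N/m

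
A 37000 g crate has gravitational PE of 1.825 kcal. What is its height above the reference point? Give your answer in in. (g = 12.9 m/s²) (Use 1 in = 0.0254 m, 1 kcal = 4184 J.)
Convert to SI: m = 37.0 kg, PE = 7635.8 J
h = PE/(mg) = 7635.8/(37.0·12.9) = 15.9979 m = 629.8 in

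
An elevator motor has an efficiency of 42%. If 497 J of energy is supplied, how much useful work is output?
W_out = η·W_in = 0.42·497 = 208.74 J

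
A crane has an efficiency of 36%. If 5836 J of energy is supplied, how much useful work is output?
W_out = η·W_in = 0.36·5836 = 2100.96 J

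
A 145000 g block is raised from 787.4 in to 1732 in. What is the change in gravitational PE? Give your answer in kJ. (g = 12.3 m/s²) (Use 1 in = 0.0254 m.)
Convert to SI: m = 145.0 kg, Δh = 23.9928 m
ΔPE = mgΔh = (145.0)(12.3)(23.9928) = 42791.2 J = 42.79 kJ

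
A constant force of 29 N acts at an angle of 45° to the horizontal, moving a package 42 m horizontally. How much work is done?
W = F·d·cosθ = (29)(42)cos(45°) = 861.3 J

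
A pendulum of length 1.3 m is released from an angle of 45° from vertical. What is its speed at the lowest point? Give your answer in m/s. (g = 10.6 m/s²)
h = L(1 − cosθ) = 1.3(1 − cos45°) = 0.380761 m
v = √(2gh) = √(2·10.6·0.380761) = 2.841 m/s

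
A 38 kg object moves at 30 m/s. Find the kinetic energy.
KE = ½mv² = ½(38)(30)² = 17100.0 J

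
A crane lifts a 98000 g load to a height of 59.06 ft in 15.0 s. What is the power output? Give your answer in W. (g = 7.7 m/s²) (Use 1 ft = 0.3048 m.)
Convert to SI: m = 98.0 kg, h = 18.0015 m, t = 15.0 s
P = mgh/t = (98.0)(7.7)(18.0015)/15.0 = 905.6 W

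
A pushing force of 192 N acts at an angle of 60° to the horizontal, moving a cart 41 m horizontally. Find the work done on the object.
W = F·d·cosθ = (192)(41)cos(60°) = 3936 J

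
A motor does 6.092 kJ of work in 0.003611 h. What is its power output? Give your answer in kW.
Convert to SI: W = 6092.0 J, t = 12.9996 s
P = W/t = 6092.0/12.9996 = 468.63 W = 0.4686 kW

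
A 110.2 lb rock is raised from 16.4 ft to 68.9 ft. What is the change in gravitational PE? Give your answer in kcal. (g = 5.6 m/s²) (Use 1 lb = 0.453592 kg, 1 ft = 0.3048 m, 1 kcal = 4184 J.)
Convert to SI: m = 49.9858 kg, Δh = 16.002 m
ΔPE = mgΔh = (49.9858)(5.6)(16.002) = 4479.29 J = 1.071 kcal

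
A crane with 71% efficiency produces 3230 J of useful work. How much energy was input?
W_in = W_out/η = 3230/0.71 = 4549 J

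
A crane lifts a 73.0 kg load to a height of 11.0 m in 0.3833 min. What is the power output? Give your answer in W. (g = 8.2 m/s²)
Convert to SI: m = 73.0 kg, h = 11.0 m, t = 22.998 s
P = mgh/t = (73.0)(8.2)(11.0)/22.998 = 286.3 W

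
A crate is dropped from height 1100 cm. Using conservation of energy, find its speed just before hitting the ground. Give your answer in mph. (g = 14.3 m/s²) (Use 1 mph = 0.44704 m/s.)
Convert to SI: h = 11.0 m
mgh = ½mv² ⇒ v = √(2gh) = √(2·14.3·11.0) = 17.737 m/s = 39.68 mph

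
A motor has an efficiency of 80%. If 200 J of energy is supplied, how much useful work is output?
W_out = η·W_in = 0.8·200 = 160.0 J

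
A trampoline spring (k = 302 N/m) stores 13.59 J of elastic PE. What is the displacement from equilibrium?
x = √(2·PE/k) = √(2·13.59/302) = 0.3 m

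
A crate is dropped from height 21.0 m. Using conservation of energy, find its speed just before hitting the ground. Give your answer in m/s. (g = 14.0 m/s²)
mgh = ½mv² ⇒ v = √(2gh) = √(2·14.0·21.0) = 24.25 m/s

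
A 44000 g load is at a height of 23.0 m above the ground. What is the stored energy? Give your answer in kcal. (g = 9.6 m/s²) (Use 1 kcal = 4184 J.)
Convert to SI: m = 44.0 kg, h = 23.0 m
PE = mgh = (44.0)(9.6)(23.0) = 9715.2 J = 2.322 kcal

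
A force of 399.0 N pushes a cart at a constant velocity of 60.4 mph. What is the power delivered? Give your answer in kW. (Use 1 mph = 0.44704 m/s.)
Convert to SI: F = 399.0 N, v = 27.0012 m/s
P = Fv = (399.0)(27.0012) = 10773.5 W = 10.77 kW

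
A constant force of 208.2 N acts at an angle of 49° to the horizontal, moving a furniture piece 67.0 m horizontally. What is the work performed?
W = F·d·cosθ = (208.2)(67.0)cos(49°) = 9152 J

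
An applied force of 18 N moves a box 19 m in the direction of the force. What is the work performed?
W = F·d = (18)(19) = 342.0 J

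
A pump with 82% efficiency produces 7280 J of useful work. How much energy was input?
W_in = W_out/η = 7280/0.82 = 8878 J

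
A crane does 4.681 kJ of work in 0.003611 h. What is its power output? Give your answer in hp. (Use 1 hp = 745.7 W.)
Convert to SI: W = 4681.0 J, t = 12.9996 s
P = W/t = 4681.0/12.9996 = 360.088 W = 0.4829 hp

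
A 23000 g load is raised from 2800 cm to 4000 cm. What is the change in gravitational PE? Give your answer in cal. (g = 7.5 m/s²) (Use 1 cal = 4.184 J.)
Convert to SI: m = 23.0 kg, Δh = 12.0 m
ΔPE = mgΔh = (23.0)(7.5)(12.0) = 2070.0 J = 494.7 cal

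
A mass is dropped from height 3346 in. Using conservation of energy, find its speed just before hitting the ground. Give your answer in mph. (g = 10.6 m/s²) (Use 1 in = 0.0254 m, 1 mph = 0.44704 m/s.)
Convert to SI: h = 84.9884 m
mgh = ½mv² ⇒ v = √(2gh) = √(2·10.6·84.9884) = 42.4471 m/s = 94.95 mph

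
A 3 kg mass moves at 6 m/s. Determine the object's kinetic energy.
KE = ½mv² = ½(3)(6)² = 54.0 J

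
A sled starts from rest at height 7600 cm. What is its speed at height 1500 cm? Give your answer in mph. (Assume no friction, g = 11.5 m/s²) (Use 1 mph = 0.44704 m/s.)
Convert to SI: h₁−h₂ = 61.0 m
mgh₁ = mgh₂ + ½mv² ⇒ v = √(2g(h₁−h₂)) = √(2·11.5·61.0) = 37.4566 m/s = 83.79 mph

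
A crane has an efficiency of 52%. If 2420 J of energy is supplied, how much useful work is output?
W_out = η·W_in = 0.52·2420 = 1258.4 J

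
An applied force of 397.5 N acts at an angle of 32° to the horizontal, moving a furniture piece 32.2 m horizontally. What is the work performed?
W = F·d·cosθ = (397.5)(32.2)cos(32°) = 10850 J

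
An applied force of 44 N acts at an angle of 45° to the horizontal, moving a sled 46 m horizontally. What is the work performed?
W = F·d·cosθ = (44)(46)cos(45°) = 1431 J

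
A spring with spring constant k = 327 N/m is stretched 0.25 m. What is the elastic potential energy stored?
PE = ½kx² = ½(327)(0.25)² = 10.22 J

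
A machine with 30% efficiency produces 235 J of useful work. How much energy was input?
W_in = W_out/η = 235/0.3 = 783.3 J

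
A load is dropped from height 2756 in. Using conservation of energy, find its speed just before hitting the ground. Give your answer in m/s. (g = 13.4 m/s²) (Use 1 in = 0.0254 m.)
Convert to SI: h = 70.0024 m
mgh = ½mv² ⇒ v = √(2gh) = √(2·13.4·70.0024) = 43.31 m/s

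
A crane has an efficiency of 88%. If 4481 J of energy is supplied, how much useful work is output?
W_out = η·W_in = 0.88·4481 = 3943.28 J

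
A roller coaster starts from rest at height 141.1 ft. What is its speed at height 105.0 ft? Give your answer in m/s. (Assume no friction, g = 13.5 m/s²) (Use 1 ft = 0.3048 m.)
Convert to SI: h₁−h₂ = 11.0033 m
mgh₁ = mgh₂ + ½mv² ⇒ v = √(2g(h₁−h₂)) = √(2·13.5·11.0033) = 17.24 m/s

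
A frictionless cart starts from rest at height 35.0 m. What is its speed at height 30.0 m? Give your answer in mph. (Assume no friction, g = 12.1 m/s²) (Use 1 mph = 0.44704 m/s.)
mgh₁ = mgh₂ + ½mv² ⇒ v = √(2g(h₁−h₂)) = √(2·12.1·5.0) = 11.0 m/s = 24.61 mph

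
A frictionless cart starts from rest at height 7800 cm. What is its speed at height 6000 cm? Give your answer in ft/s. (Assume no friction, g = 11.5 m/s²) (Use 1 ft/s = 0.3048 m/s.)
Convert to SI: h₁−h₂ = 18.0 m
mgh₁ = mgh₂ + ½mv² ⇒ v = √(2g(h₁−h₂)) = √(2·11.5·18.0) = 20.347 m/s = 66.76 ft/s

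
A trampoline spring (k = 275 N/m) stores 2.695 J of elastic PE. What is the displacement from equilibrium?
x = √(2·PE/k) = √(2·2.695/275) = 0.14 m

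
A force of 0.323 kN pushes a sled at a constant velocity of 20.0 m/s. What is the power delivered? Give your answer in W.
Convert to SI: F = 323.0 N, v = 20.0 m/s
P = Fv = (323.0)(20.0) = 6460 W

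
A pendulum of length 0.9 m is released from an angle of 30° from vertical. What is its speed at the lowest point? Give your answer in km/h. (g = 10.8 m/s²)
h = L(1 − cosθ) = 0.9(1 − cos30°) = 0.120577 m
v = √(2gh) = √(2·10.8·0.120577) = 1.61384 m/s = 5.81 km/h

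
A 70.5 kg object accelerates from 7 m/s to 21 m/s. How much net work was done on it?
W = ΔKE = ½m(v₂² − v₁²) = ½(70.5)(21² − 7²) = 13818.0 J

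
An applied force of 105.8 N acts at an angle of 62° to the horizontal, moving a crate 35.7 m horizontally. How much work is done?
W = F·d·cosθ = (105.8)(35.7)cos(62°) = 1773 J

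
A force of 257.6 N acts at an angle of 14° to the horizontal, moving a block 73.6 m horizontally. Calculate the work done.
W = F·d·cosθ = (257.6)(73.6)cos(14°) = 18400 J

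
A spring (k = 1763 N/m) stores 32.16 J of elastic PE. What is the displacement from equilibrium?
x = √(2·PE/k) = √(2·32.16/1763) = 0.191 m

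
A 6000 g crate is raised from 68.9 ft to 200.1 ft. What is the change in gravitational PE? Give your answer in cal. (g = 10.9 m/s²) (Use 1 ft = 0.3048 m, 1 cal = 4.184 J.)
Convert to SI: m = 6.0 kg, Δh = 39.9898 m
ΔPE = mgΔh = (6.0)(10.9)(39.9898) = 2615.33 J = 625.1 cal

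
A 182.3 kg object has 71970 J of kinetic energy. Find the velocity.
v = √(2·KE/m) = √(2·71970/182.3) = 28.1 m/s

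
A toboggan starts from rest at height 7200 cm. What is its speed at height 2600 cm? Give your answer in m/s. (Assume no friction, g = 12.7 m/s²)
Convert to SI: h₁−h₂ = 46.0 m
mgh₁ = mgh₂ + ½mv² ⇒ v = √(2g(h₁−h₂)) = √(2·12.7·46.0) = 34.18 m/s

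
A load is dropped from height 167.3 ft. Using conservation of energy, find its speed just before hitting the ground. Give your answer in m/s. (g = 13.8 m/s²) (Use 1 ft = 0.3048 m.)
Convert to SI: h = 50.993 m
mgh = ½mv² ⇒ v = √(2gh) = √(2·13.8·50.993) = 37.52 m/s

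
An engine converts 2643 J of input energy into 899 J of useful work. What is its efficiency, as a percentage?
η = W_out/W_in = 899/2643 = 34.01%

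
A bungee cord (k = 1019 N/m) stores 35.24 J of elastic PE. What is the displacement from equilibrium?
x = √(2·PE/k) = √(2·35.24/1019) = 0.263 m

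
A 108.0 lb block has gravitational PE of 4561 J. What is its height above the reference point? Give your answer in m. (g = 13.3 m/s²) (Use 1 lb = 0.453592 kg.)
Convert to SI: m = 48.9879 kg, PE = 4561.0 J
h = PE/(mg) = 4561.0/(48.9879·13.3) = 7.0 m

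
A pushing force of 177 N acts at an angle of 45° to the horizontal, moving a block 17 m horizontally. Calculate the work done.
W = F·d·cosθ = (177)(17)cos(45°) = 2128 J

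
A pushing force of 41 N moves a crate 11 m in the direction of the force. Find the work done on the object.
W = F·d = (41)(11) = 451.0 J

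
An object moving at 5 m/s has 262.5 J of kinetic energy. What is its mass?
m = 2·KE/v² = 2·262.5/(5)² = 21.0 kg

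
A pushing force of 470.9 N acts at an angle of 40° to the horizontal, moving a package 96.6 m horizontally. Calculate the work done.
W = F·d·cosθ = (470.9)(96.6)cos(40°) = 34850 J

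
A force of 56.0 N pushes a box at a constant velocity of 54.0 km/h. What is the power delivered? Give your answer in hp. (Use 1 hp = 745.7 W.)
Convert to SI: F = 56.0 N, v = 15.0 m/s
P = Fv = (56.0)(15.0) = 840.0 W = 1.126 hp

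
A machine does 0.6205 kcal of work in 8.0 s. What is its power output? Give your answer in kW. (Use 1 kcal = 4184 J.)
Convert to SI: W = 2596.17 J, t = 8.0 s
P = W/t = 2596.17/8.0 = 324.522 W = 0.3245 kW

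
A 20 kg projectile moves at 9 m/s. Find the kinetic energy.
KE = ½mv² = ½(20)(9)² = 810.0 J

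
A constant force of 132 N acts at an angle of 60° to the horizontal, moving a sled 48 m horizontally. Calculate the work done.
W = F·d·cosθ = (132)(48)cos(60°) = 3168 J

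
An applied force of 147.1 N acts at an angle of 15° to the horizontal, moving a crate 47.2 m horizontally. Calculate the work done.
W = F·d·cosθ = (147.1)(47.2)cos(15°) = 6707 J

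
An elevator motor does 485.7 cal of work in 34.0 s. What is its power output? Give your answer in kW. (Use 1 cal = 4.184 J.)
Convert to SI: W = 2032.17 J, t = 34.0 s
P = W/t = 2032.17/34.0 = 59.7697 W = 0.05977 kW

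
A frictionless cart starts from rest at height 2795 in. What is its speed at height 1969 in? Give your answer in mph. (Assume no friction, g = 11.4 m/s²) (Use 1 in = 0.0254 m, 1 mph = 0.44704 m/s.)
Convert to SI: h₁−h₂ = 20.9804 m
mgh₁ = mgh₂ + ½mv² ⇒ v = √(2g(h₁−h₂)) = √(2·11.4·20.9804) = 21.8713 m/s = 48.92 mph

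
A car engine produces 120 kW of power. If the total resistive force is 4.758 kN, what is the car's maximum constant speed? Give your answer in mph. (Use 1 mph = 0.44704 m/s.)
Convert to SI: F = 4758.0 N
P = Fv ⇒ v = P/F = 120000 W/4758.0 N = 25.2207 m/s = 56.42 mph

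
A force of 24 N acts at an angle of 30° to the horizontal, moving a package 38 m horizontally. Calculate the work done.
W = F·d·cosθ = (24)(38)cos(30°) = 789.8 J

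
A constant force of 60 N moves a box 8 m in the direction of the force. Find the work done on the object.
W = F·d = (60)(8) = 480.0 J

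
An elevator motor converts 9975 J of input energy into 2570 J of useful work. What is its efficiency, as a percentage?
η = W_out/W_in = 2570/9975 = 25.76%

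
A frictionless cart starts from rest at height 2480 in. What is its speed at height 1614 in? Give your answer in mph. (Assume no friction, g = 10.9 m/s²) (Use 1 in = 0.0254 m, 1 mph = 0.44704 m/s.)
Convert to SI: h₁−h₂ = 21.9964 m
mgh₁ = mgh₂ + ½mv² ⇒ v = √(2g(h₁−h₂)) = √(2·10.9·21.9964) = 21.898 m/s = 48.98 mph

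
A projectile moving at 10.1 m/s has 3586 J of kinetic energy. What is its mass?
m = 2·KE/v² = 2·3586/(10.1)² = 70.31 kg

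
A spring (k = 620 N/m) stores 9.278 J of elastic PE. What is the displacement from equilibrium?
x = √(2·PE/k) = √(2·9.278/620) = 0.173 m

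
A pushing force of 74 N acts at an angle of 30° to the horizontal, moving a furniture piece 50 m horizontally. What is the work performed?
W = F·d·cosθ = (74)(50)cos(30°) = 3204 J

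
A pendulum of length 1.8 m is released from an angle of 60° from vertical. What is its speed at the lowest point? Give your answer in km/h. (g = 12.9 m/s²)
h = L(1 − cosθ) = 1.8(1 − cos60°) = 0.9 m
v = √(2gh) = √(2·12.9·0.9) = 4.81871 m/s = 17.35 km/h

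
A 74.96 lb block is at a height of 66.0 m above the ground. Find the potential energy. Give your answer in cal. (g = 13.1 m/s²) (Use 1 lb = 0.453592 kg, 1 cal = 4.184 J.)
Convert to SI: m = 34.0013 kg, h = 66.0 m
PE = mgh = (34.0013)(13.1)(66.0) = 29397.5 J = 7026 cal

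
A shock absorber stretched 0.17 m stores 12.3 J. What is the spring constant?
k = 2·PE/x² = 2·12.3/(0.17)² = 851.2 N/m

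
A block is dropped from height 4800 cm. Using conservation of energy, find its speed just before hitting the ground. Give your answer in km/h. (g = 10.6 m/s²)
Convert to SI: h = 48.0 m
mgh = ½mv² ⇒ v = √(2gh) = √(2·10.6·48.0) = 31.8998 m/s = 114.8 km/h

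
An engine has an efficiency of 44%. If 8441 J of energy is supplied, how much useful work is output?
W_out = η·W_in = 0.44·8441 = 3714.04 J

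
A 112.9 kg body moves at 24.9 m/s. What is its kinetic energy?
KE = ½mv² = ½(112.9)(24.9)² = 35000 J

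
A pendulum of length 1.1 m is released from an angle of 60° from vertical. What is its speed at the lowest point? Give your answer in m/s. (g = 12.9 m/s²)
h = L(1 − cosθ) = 1.1(1 − cos60°) = 0.55 m
v = √(2gh) = √(2·12.9·0.55) = 3.767 m/s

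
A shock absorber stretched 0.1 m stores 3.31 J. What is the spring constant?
k = 2·PE/x² = 2·3.31/(0.1)² = 662.0 N/m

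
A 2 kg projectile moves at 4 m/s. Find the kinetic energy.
KE = ½mv² = ½(2)(4)² = 16.0 J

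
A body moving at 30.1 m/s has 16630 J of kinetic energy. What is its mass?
m = 2·KE/v² = 2·16630/(30.1)² = 36.71 kg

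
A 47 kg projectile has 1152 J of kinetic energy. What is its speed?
v = √(2·KE/m) = √(2·1152/47) = 7.002 m/s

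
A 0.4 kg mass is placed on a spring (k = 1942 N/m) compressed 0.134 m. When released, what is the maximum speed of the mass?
½kx² = ½mv² ⇒ v = x√(k/m) = (0.134)√(1942/0.4) = 9.337 m/s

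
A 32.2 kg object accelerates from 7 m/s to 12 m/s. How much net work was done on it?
W = ΔKE = ½m(v₂² − v₁²) = ½(32.2)(12² − 7²) = 1529.5 J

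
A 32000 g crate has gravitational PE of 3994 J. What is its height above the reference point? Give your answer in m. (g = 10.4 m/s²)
Convert to SI: m = 32.0 kg, PE = 3994.0 J
h = PE/(mg) = 3994.0/(32.0·10.4) = 12.0 m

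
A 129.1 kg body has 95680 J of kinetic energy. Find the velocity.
v = √(2·KE/m) = √(2·95680/129.1) = 38.5 m/s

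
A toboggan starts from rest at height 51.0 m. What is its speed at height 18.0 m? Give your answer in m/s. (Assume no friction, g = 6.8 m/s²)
mgh₁ = mgh₂ + ½mv² ⇒ v = √(2g(h₁−h₂)) = √(2·6.8·33.0) = 21.18 m/s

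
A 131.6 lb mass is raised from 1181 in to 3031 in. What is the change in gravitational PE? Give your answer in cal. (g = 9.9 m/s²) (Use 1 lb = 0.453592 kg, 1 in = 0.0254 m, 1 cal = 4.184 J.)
Convert to SI: m = 59.6927 kg, Δh = 46.99 m
ΔPE = mgΔh = (59.6927)(9.9)(46.99) = 27769.1 J = 6637 cal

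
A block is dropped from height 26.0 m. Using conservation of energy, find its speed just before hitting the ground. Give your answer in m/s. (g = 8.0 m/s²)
mgh = ½mv² ⇒ v = √(2gh) = √(2·8.0·26.0) = 20.4 m/s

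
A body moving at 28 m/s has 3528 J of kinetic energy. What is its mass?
m = 2·KE/v² = 2·3528/(28)² = 9.0 kg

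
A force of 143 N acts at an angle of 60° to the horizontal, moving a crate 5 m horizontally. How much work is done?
W = F·d·cosθ = (143)(5)cos(60°) = 357.5 J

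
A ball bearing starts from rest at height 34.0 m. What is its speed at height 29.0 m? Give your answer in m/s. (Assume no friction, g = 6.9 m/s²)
mgh₁ = mgh₂ + ½mv² ⇒ v = √(2g(h₁−h₂)) = √(2·6.9·5.0) = 8.307 m/s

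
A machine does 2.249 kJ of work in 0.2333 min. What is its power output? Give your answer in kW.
Convert to SI: W = 2249.0 J, t = 13.998 s
P = W/t = 2249.0/13.998 = 160.666 W = 0.1607 kW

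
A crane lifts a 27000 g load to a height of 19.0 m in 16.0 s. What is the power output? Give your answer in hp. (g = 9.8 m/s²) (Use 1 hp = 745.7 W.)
Convert to SI: m = 27.0 kg, h = 19.0 m, t = 16.0 s
P = mgh/t = (27.0)(9.8)(19.0)/16.0 = 314.213 W = 0.4214 hp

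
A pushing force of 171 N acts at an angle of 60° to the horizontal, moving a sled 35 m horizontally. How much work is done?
W = F·d·cosθ = (171)(35)cos(60°) = 2993 J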